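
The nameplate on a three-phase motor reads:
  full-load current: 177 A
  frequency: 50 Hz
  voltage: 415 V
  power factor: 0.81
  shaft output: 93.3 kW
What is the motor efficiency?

P_out = 93.3 kW = 93300 W
P_in = √3·V_L·I_L·cosφ = 1.732 × 415 × 177 × 0.81 = 103051 W
η = P_out / P_in = 93300 / 103051 = 0.905 = 90.5%

90.5 %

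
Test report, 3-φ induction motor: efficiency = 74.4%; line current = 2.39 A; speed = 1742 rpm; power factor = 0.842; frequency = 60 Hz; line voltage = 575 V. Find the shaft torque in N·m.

P_in = √3·V·I·cosφ = 1.732 × 575 × 2.39 × 0.842 = 2004 W
P_out = η·P_in = 0.744 × 2004 = 1491 W
n = 1742 rpm
ω = 2π×1742/60 = 182.4 rad/s
τ = P_out/ω = 1491/182.4 = 8.17 N·m

8.17 N·m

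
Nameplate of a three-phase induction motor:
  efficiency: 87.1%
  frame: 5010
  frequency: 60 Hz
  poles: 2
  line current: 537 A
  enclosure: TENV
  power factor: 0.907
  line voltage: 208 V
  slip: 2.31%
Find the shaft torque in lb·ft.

306 lb·ft

P_in = √3·V·I·cosφ = 1.732 × 208 × 537 × 0.907 = 175466 W
P_out = η·P_in = 0.871 × 175466 = 152831 W
n_s = 120×60/2 = 3600 rpm; n = 3600×(1−0.0231) = 3517 rpm
ω = 2π×3517/60 = 368.3 rad/s
τ = P_out/ω = 152831/368.3 = 415 N·m
In lb·ft: 415/1.356 = 306 lb·ft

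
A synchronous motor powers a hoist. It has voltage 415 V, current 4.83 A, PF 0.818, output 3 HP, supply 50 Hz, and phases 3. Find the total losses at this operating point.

602 W

P_in = √3·V·I·cosφ = 1.732×415×4.83×0.818 = 2840 W
P_out = 3×746 = 2238 W
Losses = P_in − P_out = 2840 − 2238 = 602 W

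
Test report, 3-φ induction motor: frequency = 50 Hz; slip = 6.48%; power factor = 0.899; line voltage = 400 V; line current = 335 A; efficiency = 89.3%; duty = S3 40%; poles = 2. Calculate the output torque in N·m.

634 N·m

P_in = √3·V·I·cosφ = 1.732 × 400 × 335 × 0.899 = 208647 W
P_out = η·P_in = 0.893 × 208647 = 186322 W
n_s = 120×50/2 = 3000 rpm; n = 3000×(1−0.0648) = 2806 rpm
ω = 2π×2806/60 = 293.8 rad/s
τ = P_out/ω = 186322/293.8 = 634 N·m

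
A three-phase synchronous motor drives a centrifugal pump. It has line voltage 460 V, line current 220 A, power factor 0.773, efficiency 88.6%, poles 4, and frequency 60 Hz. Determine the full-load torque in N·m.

637 N·m

P_in = √3·V·I·cosφ = 1.732 × 460 × 220 × 0.773 = 135490 W
P_out = η·P_in = 0.886 × 135490 = 120044 W
n = n_s = 120×60/4 = 1800 rpm (synchronous)
ω = 2π×1800/60 = 188.5 rad/s
τ = P_out/ω = 120044/188.5 = 637 N·m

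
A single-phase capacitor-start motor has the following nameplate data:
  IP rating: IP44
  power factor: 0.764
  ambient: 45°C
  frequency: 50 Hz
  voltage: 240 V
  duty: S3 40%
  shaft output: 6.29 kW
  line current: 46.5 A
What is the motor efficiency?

73.8 %

P_out = 6.29 kW = 6290 W
P_in = V·I·cosφ = 240 × 46.5 × 0.764 = 8526 W
η = P_out / P_in = 6290 / 8526 = 0.738 = 73.8%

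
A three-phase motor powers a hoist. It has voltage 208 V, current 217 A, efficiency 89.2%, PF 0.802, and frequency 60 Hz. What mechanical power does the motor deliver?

55.9 kW

P_in = √3·V·I·cosφ = 1.732 × 208 × 217 × 0.802 = 62697 W
P_out = η·P_in = 0.892 × 62697 = 55926 W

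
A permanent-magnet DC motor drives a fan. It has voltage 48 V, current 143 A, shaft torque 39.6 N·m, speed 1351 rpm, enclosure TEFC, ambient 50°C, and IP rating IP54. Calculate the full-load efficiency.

ω = 2π × 1351/60 = 141.5 rad/s; P_out = τω = 39.6 × 141.5 = 5603 W
P_in = V·I = 48 × 143 = 6864 W
η = P_out / P_in = 5603 / 6864 = 0.816 = 81.6%

81.6 %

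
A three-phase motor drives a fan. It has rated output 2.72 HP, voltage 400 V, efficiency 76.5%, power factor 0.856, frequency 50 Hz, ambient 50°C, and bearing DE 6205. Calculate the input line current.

P_out = 2.72 × 746 = 2029 W
P_in = P_out / η = 2029 / 0.765 = 2652 W
I_L = P_in / (√3·V_L·cosφ) = 2652 / (1.732 × 400 × 0.856) = 4.47 A

4.47 A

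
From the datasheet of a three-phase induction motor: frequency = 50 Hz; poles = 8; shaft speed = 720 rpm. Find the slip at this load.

n_s = 120f/p = 120×50/8 = 750 rpm
s = (n_s − n)/n_s = (750 − 720)/750 = 0.0400

4.00 %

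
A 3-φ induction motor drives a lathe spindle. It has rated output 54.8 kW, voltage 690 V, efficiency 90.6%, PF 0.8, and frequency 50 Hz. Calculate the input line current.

P_out = 54.8 kW = 54800 W
P_in = P_out / η = 54800 / 0.906 = 60486 W
I_L = P_in / (√3·V_L·cosφ) = 60486 / (1.732 × 690 × 0.8) = 63.3 A

63.3 A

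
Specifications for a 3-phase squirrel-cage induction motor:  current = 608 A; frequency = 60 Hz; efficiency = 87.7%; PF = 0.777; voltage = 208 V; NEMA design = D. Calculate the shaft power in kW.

149 kW

P_in = √3·V·I·cosφ = 1.732 × 208 × 608 × 0.777 = 170191 W
P_out = η·P_in = 0.877 × 170191 = 149258 W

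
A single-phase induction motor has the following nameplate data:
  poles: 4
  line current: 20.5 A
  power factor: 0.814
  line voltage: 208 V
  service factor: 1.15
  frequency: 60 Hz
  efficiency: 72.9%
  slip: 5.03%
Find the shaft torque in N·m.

P_in = V·I·cosφ = 208 × 20.5 × 0.814 = 3471 W
P_out = η·P_in = 0.729 × 3471 = 2530 W
n_s = 120×60/4 = 1800 rpm; n = 1800×(1−0.0503) = 1709 rpm
ω = 2π×1709/60 = 179 rad/s
τ = P_out/ω = 2530/179 = 14.1 N·m

14.1 N·m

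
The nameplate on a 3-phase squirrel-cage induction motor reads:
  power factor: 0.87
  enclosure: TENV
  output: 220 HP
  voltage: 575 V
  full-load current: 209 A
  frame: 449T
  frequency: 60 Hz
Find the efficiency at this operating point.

P_out = 220 × 746 = 164120 W
P_in = √3·V_L·I_L·cosφ = 1.732 × 575 × 209 × 0.87 = 181084 W
η = P_out / P_in = 164120 / 181084 = 0.906 = 90.6%

90.6 %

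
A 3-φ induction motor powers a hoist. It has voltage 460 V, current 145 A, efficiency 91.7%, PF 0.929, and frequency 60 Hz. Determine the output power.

98.4 kW

P_in = √3·V·I·cosφ = 1.732 × 460 × 145 × 0.929 = 107322 W
P_out = η·P_in = 0.917 × 107322 = 98414 W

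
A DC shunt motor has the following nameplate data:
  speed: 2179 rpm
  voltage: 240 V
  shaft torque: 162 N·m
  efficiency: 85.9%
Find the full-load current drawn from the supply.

ω = 2π×2179/60 = 228.2 rad/s; P_out = τω = 162 × 228.2 = 36968 W
P_in = P_out / η = 36968 / 0.859 = 43036 W
I = P_in / V = 43036 / 240 = 179 A

179 A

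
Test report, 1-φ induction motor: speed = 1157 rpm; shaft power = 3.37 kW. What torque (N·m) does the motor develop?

ω = 2π × 1157/60 = 121.2 rad/s
τ = P/ω = 3370/121.2 = 27.8 N·m

27.8 N·m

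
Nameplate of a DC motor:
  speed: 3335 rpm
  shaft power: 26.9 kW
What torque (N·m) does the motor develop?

ω = 2π × 3335/60 = 349.2 rad/s
τ = P/ω = 26900/349.2 = 77 N·m

77 N·m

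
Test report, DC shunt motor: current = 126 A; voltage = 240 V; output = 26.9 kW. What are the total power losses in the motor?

3.34 kW

P_in = V·I = 240×126 = 30240 W
P_out = 26900 W
Losses = P_in − P_out = 30240 − 26900 = 3340 W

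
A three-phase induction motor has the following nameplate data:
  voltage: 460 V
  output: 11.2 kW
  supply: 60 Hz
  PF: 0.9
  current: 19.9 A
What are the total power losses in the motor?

P_in = √3·V·I·cosφ = 1.732×460×19.9×0.9 = 14269 W
P_out = 11200 W
Losses = P_in − P_out = 14269 − 11200 = 3069 W

3070 W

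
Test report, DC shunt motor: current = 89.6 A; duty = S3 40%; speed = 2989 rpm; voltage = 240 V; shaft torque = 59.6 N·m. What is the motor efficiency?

86.8 %

ω = 2π × 2989/60 = 313 rad/s; P_out = τω = 59.6 × 313 = 18655 W
P_in = V·I = 240 × 89.6 = 21504 W
η = P_out / P_in = 18655 / 21504 = 0.868 = 86.8%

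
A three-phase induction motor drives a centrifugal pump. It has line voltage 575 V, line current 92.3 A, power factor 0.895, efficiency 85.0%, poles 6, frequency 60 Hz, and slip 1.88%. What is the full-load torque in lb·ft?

418 lb·ft

P_in = √3·V·I·cosφ = 1.732 × 575 × 92.3 × 0.895 = 82270 W
P_out = η·P_in = 0.85 × 82270 = 69930 W
n_s = 120×60/6 = 1200 rpm; n = 1200×(1−0.0188) = 1177 rpm
ω = 2π×1177/60 = 123.3 rad/s
τ = P_out/ω = 69930/123.3 = 567.2 N·m
In lb·ft: 567.2/1.356 = 418 lb·ft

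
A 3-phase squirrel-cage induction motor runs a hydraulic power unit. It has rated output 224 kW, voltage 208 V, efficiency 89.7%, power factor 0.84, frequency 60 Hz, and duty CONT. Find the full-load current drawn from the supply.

P_out = 224 kW = 224000 W
P_in = P_out / η = 224000 / 0.897 = 249721 W
I_L = P_in / (√3·V_L·cosφ) = 249721 / (1.732 × 208 × 0.84) = 825 A

825 A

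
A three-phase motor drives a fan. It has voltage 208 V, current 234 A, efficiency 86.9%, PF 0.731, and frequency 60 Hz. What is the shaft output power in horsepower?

P_in = √3·V·I·cosφ = 1.732 × 208 × 234 × 0.731 = 61623 W
P_out = η·P_in = 0.869 × 61623 = 53550 W
= 53550/746 = 71.8 HP

71.8 HP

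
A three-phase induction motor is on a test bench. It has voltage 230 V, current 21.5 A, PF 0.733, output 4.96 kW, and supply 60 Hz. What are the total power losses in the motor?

1320 W

P_in = √3·V·I·cosφ = 1.732×230×21.5×0.733 = 6278 W
P_out = 4960 W
Losses = P_in − P_out = 6278 − 4960 = 1318 W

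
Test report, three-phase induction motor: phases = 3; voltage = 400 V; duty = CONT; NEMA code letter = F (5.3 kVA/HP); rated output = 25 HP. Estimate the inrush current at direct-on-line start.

191 A

S_LR = 5.3 × 25 = 132.5 kVA
I_LR = S_LR/(√3·V_L) = 132500/(1.732×400) = 191 A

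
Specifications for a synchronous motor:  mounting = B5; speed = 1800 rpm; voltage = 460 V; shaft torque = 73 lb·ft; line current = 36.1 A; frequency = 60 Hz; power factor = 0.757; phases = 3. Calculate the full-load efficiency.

τ = 73 lb·ft × 1.356 = 98.99 N·m
ω = 2π × 1800/60 = 188.5 rad/s; P_out = τω = 98.99 × 188.5 = 18660 W
P_in = √3·V_L·I_L·cosφ = 1.732 × 460 × 36.1 × 0.757 = 21773 W
η = P_out / P_in = 18660 / 21773 = 0.857 = 85.7%

85.7 %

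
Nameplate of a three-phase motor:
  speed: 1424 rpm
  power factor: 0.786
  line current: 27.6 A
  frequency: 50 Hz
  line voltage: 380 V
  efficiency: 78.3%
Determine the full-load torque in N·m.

75 N·m

P_in = √3·V·I·cosφ = 1.732 × 380 × 27.6 × 0.786 = 14278 W
P_out = η·P_in = 0.783 × 14278 = 11180 W
n = 1424 rpm
ω = 2π×1424/60 = 149.1 rad/s
τ = P_out/ω = 11180/149.1 = 75 N·m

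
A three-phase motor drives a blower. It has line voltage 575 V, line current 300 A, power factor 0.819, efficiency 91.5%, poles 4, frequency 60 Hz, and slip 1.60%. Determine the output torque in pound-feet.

890 lb·ft

P_in = √3·V·I·cosφ = 1.732 × 575 × 300 × 0.819 = 244693 W
P_out = η·P_in = 0.915 × 244693 = 223894 W
n_s = 120×60/4 = 1800 rpm; n = 1800×(1−0.016) = 1771 rpm
ω = 2π×1771/60 = 185.5 rad/s
τ = P_out/ω = 223894/185.5 = 1207 N·m
In lb·ft: 1207/1.356 = 890 lb·ft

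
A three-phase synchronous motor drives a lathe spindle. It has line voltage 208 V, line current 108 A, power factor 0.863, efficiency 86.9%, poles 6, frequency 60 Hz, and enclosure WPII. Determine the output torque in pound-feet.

171 lb·ft

P_in = √3·V·I·cosφ = 1.732 × 208 × 108 × 0.863 = 33577 W
P_out = η·P_in = 0.869 × 33577 = 29178 W
n = n_s = 120×60/6 = 1200 rpm (synchronous)
ω = 2π×1200/60 = 125.7 rad/s
τ = P_out/ω = 29178/125.7 = 232.1 N·m
In lb·ft: 232.1/1.356 = 171 lb·ft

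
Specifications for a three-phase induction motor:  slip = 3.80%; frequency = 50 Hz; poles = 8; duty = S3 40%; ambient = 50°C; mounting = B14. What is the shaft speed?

722 rpm

n_s = 120f/p = 120×50/8 = 750 rpm
n = n_s(1 − s) = 750 × (1 − 0.038) = 722 rpm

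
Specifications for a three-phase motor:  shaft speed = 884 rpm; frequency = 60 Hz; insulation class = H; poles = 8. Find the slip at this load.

n_s = 120f/p = 120×60/8 = 900 rpm
s = (n_s − n)/n_s = (900 − 884)/900 = 0.0178

1.8 %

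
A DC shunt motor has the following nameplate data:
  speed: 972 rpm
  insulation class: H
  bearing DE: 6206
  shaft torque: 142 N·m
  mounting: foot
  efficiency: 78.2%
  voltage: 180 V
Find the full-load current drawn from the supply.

ω = 2π×972/60 = 101.8 rad/s; P_out = τω = 142 × 101.8 = 14456 W
P_in = P_out / η = 14456 / 0.782 = 18486 W
I = P_in / V = 18486 / 180 = 103 A

103 A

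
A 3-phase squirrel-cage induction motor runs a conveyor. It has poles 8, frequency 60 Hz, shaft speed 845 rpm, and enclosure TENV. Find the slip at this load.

6.11 %

n_s = 120f/p = 120×60/8 = 900 rpm
s = (n_s − n)/n_s = (900 − 845)/900 = 0.0611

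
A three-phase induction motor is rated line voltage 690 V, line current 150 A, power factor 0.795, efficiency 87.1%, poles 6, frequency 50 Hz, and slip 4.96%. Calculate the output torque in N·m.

P_in = √3·V·I·cosφ = 1.732 × 690 × 150 × 0.795 = 142513 W
P_out = η·P_in = 0.871 × 142513 = 124129 W
n_s = 120×50/6 = 1000 rpm; n = 1000×(1−0.0496) = 950 rpm
ω = 2π×950/60 = 99.48 rad/s
τ = P_out/ω = 124129/99.48 = 1250 N·m

1250 N·m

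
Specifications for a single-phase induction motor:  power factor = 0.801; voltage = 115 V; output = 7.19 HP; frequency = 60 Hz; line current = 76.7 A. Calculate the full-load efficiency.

75.9 %

P_out = 7.19 × 746 = 5364 W
P_in = V·I·cosφ = 115 × 76.7 × 0.801 = 7065 W
η = P_out / P_in = 5364 / 7065 = 0.759 = 75.9%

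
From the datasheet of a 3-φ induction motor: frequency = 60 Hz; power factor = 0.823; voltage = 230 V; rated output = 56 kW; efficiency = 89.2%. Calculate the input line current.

191 A

P_out = 56 kW = 56000 W
P_in = P_out / η = 56000 / 0.892 = 62780 W
I_L = P_in / (√3·V_L·cosφ) = 62780 / (1.732 × 230 × 0.823) = 191 A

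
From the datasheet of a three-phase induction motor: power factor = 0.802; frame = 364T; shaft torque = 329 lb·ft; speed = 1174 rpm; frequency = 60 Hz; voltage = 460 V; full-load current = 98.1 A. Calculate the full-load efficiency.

87.5 %

τ = 329 lb·ft × 1.356 = 446.1 N·m
ω = 2π × 1174/60 = 122.9 rad/s; P_out = τω = 446.1 × 122.9 = 54826 W
P_in = √3·V_L·I_L·cosφ = 1.732 × 460 × 98.1 × 0.802 = 62683 W
η = P_out / P_in = 54826 / 62683 = 0.875 = 87.5%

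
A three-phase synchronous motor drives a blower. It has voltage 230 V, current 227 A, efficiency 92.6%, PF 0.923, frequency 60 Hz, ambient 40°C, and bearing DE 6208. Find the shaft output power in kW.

77.3 kW

P_in = √3·V·I·cosφ = 1.732 × 230 × 227 × 0.923 = 83465 W
P_out = η·P_in = 0.926 × 83465 = 77289 W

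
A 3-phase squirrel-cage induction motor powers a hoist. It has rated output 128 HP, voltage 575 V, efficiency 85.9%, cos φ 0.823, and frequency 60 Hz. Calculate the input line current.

136 A

P_out = 128 × 746 = 95488 W
P_in = P_out / η = 95488 / 0.859 = 111162 W
I_L = P_in / (√3·V_L·cosφ) = 111162 / (1.732 × 575 × 0.823) = 136 A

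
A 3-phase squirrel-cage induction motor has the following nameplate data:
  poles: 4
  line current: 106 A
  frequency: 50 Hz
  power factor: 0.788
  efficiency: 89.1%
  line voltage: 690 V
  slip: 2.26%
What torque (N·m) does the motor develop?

P_in = √3·V·I·cosφ = 1.732 × 690 × 106 × 0.788 = 99823 W
P_out = η·P_in = 0.891 × 99823 = 88942 W
n_s = 120×50/4 = 1500 rpm; n = 1500×(1−0.0226) = 1466 rpm
ω = 2π×1466/60 = 153.5 rad/s
τ = P_out/ω = 88942/153.5 = 579 N·m

579 N·m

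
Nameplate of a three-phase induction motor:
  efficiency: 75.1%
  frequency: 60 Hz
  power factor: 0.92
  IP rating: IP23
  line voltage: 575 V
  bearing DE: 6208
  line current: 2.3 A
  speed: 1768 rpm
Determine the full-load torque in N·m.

8.55 N·m

P_in = √3·V·I·cosφ = 1.732 × 575 × 2.3 × 0.92 = 2107 W
P_out = η·P_in = 0.751 × 2107 = 1582 W
n = 1768 rpm
ω = 2π×1768/60 = 185.1 rad/s
τ = P_out/ω = 1582/185.1 = 8.55 N·m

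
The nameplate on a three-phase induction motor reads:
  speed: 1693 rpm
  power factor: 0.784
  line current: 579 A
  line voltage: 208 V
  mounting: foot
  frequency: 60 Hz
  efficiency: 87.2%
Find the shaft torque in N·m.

804 N·m

P_in = √3·V·I·cosφ = 1.732 × 208 × 579 × 0.784 = 163533 W
P_out = η·P_in = 0.872 × 163533 = 142601 W
n = 1693 rpm
ω = 2π×1693/60 = 177.3 rad/s
τ = P_out/ω = 142601/177.3 = 804 N·m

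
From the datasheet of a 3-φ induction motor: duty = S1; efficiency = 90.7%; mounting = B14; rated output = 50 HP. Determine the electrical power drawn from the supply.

41.1 kW

P_out = 50 × 746 = 37300 W
P_in = P_out/η = 37300/0.907 = 41125 W = 41.1 kW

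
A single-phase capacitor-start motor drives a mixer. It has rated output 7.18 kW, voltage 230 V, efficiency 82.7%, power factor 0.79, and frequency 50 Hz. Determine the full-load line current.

47.8 A

P_out = 7.18 kW = 7180 W
P_in = P_out / η = 7180 / 0.827 = 8682 W
I = P_in / (V·cosφ) = 8682 / (230 × 0.79) = 47.8 A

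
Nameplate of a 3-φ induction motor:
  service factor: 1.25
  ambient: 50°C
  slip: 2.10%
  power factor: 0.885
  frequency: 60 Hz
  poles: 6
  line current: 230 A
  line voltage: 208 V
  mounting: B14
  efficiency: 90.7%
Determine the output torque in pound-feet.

399 lb·ft

P_in = √3·V·I·cosφ = 1.732 × 208 × 230 × 0.885 = 73330 W
P_out = η·P_in = 0.907 × 73330 = 66510 W
n_s = 120×60/6 = 1200 rpm; n = 1200×(1−0.021) = 1175 rpm
ω = 2π×1175/60 = 123 rad/s
τ = P_out/ω = 66510/123 = 540.7 N·m
In lb·ft: 540.7/1.356 = 399 lb·ft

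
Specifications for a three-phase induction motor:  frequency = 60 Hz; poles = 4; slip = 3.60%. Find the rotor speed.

n_s = 120f/p = 120×60/4 = 1800 rpm
n = n_s(1 − s) = 1800 × (1 − 0.036) = 1735 rpm

1735 rpm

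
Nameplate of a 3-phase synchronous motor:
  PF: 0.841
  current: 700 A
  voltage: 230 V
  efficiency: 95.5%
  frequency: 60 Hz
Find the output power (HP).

P_in = √3·V·I·cosφ = 1.732 × 230 × 700 × 0.841 = 234515 W
P_out = η·P_in = 0.955 × 234515 = 223962 W
= 223962/746 = 300 HP

300 HP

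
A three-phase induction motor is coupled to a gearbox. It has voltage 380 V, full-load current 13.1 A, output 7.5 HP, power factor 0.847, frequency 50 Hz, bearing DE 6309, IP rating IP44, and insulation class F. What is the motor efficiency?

76.6 %

P_out = 7.5 × 746 = 5595 W
P_in = √3·V_L·I_L·cosφ = 1.732 × 380 × 13.1 × 0.847 = 7303 W
η = P_out / P_in = 5595 / 7303 = 0.766 = 76.6%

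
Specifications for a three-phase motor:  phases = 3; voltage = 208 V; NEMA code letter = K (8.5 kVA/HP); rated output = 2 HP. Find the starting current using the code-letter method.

47.2 A

S_LR = 8.5 × 2 = 17 kVA
I_LR = S_LR/(√3·V_L) = 17000/(1.732×208) = 47.2 A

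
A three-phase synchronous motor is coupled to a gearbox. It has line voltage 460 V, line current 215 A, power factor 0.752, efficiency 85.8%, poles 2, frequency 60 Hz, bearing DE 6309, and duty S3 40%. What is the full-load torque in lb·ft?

216 lb·ft

P_in = √3·V·I·cosφ = 1.732 × 460 × 215 × 0.752 = 128814 W
P_out = η·P_in = 0.858 × 128814 = 110522 W
n = n_s = 120×60/2 = 3600 rpm (synchronous)
ω = 2π×3600/60 = 377 rad/s
τ = P_out/ω = 110522/377 = 293.2 N·m
In lb·ft: 293.2/1.356 = 216 lb·ft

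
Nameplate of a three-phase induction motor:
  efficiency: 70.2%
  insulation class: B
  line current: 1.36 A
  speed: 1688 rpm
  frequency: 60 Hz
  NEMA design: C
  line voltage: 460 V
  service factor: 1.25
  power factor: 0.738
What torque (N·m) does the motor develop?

P_in = √3·V·I·cosφ = 1.732 × 460 × 1.36 × 0.738 = 800 W
P_out = η·P_in = 0.702 × 800 = 562 W
n = 1688 rpm
ω = 2π×1688/60 = 176.8 rad/s
τ = P_out/ω = 562/176.8 = 3.18 N·m

3.18 N·m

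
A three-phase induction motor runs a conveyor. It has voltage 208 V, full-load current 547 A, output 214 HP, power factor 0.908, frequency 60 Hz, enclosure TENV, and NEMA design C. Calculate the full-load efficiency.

89.2 %

P_out = 214 × 746 = 159644 W
P_in = √3·V_L·I_L·cosφ = 1.732 × 208 × 547 × 0.908 = 178931 W
η = P_out / P_in = 159644 / 178931 = 0.892 = 89.2%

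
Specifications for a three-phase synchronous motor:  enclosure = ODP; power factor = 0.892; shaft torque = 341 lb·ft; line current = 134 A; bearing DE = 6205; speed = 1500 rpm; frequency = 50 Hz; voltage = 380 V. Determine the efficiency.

τ = 341 lb·ft × 1.356 = 462.4 N·m
ω = 2π × 1500/60 = 157.1 rad/s; P_out = τω = 462.4 × 157.1 = 72643 W
P_in = √3·V_L·I_L·cosφ = 1.732 × 380 × 134 × 0.892 = 78669 W
η = P_out / P_in = 72643 / 78669 = 0.923 = 92.3%

92.3 %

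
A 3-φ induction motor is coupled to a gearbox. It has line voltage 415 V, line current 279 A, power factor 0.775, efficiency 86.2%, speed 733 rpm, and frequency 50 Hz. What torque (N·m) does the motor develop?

1750 N·m

P_in = √3·V·I·cosφ = 1.732 × 415 × 279 × 0.775 = 155418 W
P_out = η·P_in = 0.862 × 155418 = 133970 W
n = 733 rpm
ω = 2π×733/60 = 76.76 rad/s
τ = P_out/ω = 133970/76.76 = 1750 N·m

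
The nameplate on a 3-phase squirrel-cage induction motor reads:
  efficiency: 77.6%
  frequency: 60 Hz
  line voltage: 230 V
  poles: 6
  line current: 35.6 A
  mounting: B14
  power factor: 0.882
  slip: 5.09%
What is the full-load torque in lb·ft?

P_in = √3·V·I·cosφ = 1.732 × 230 × 35.6 × 0.882 = 12508 W
P_out = η·P_in = 0.776 × 12508 = 9706 W
n_s = 120×60/6 = 1200 rpm; n = 1200×(1−0.0509) = 1139 rpm
ω = 2π×1139/60 = 119.3 rad/s
τ = P_out/ω = 9706/119.3 = 81.36 N·m
In lb·ft: 81.36/1.356 = 60 lb·ft

60 lb·ft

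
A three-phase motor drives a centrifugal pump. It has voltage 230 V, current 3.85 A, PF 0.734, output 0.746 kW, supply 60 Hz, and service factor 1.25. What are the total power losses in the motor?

P_in = √3·V·I·cosφ = 1.732×230×3.85×0.734 = 1126 W
P_out = 746 W
Losses = P_in − P_out = 1126 − 746 = 380 W

380 W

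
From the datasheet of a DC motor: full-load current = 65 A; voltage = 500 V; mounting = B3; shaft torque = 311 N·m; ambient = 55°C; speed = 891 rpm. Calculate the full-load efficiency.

ω = 2π × 891/60 = 93.31 rad/s; P_out = τω = 311 × 93.31 = 29019 W
P_in = V·I = 500 × 65 = 32500 W
η = P_out / P_in = 29019 / 32500 = 0.893 = 89.3%

89.3 %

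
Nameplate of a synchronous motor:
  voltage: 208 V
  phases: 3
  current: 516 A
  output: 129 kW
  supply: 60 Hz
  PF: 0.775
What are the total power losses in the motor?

P_in = √3·V·I·cosφ = 1.732×208×516×0.775 = 144066 W
P_out = 129000 W
Losses = P_in − P_out = 144066 − 129000 = 15066 W

15100 W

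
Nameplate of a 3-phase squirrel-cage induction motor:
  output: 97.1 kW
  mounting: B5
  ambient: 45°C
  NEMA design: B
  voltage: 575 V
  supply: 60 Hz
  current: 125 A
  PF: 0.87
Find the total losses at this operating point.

P_in = √3·V·I·cosφ = 1.732×575×125×0.87 = 108304 W
P_out = 97100 W
Losses = P_in − P_out = 108304 − 97100 = 11204 W

11.2 kW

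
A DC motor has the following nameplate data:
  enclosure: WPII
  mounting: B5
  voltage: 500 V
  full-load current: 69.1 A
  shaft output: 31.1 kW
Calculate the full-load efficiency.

90.0 %

P_out = 31.1 kW = 31100 W
P_in = V·I = 500 × 69.1 = 34550 W
η = P_out / P_in = 31100 / 34550 = 0.900 = 90.0%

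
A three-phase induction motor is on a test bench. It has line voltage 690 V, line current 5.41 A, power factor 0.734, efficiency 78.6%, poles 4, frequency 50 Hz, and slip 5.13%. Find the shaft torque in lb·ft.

18.5 lb·ft

P_in = √3·V·I·cosφ = 1.732 × 690 × 5.41 × 0.734 = 4746 W
P_out = η·P_in = 0.786 × 4746 = 3730 W
n_s = 120×50/4 = 1500 rpm; n = 1500×(1−0.0513) = 1423 rpm
ω = 2π×1423/60 = 149 rad/s
τ = P_out/ω = 3730/149 = 25.03 N·m
In lb·ft: 25.03/1.356 = 18.5 lb·ft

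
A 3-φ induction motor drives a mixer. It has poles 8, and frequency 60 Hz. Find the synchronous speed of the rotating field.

900 rpm

n_s = 120f/p = 120×60/8 = 900 rpm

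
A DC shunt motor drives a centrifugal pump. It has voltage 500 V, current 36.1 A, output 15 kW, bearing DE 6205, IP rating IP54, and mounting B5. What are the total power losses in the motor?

P_in = V·I = 500×36.1 = 18050 W
P_out = 15000 W
Losses = P_in − P_out = 18050 − 15000 = 3050 W

3.05 kW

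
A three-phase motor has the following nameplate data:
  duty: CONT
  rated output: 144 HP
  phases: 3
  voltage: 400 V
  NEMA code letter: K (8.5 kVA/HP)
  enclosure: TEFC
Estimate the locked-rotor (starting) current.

S_LR = 8.5 × 144 = 1224 kVA
I_LR = S_LR/(√3·V_L) = 1224000/(1.732×400) = 1770 A

1770 A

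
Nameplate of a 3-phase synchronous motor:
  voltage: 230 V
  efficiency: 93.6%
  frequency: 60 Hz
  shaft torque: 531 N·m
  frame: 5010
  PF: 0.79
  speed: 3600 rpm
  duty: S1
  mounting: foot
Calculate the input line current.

ω = 2π×3600/60 = 377 rad/s; P_out = τω = 531 × 377 = 200187 W
P_in = P_out / η = 200187 / 0.936 = 213875 W
I_L = P_in / (√3·V_L·cosφ) = 213875 / (1.732 × 230 × 0.79) = 680 A

680 A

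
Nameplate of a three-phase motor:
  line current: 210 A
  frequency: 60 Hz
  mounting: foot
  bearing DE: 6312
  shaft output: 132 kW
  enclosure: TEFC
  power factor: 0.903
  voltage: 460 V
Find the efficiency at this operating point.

87.4 %

P_out = 132 kW = 132000 W
P_in = √3·V_L·I_L·cosφ = 1.732 × 460 × 210 × 0.903 = 151082 W
η = P_out / P_in = 132000 / 151082 = 0.874 = 87.4%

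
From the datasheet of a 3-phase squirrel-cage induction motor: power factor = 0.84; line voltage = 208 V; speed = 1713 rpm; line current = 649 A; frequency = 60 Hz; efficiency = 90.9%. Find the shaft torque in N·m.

P_in = √3·V·I·cosφ = 1.732 × 208 × 649 × 0.84 = 196397 W
P_out = η·P_in = 0.909 × 196397 = 178525 W
n = 1713 rpm
ω = 2π×1713/60 = 179.4 rad/s
τ = P_out/ω = 178525/179.4 = 995 N·m

995 N·m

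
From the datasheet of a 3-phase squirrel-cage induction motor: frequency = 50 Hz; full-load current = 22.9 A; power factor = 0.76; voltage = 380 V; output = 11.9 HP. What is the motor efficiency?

77.5 %

P_out = 11.9 × 746 = 8877 W
P_in = √3·V_L·I_L·cosφ = 1.732 × 380 × 22.9 × 0.76 = 11455 W
η = P_out / P_in = 8877 / 11455 = 0.775 = 77.5%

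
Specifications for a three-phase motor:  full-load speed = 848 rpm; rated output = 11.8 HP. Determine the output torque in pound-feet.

73.1 lb·ft

P_out = 11.8 × 746 = 8803 W
ω = 2π × 848/60 = 88.8 rad/s
τ = P_out/ω = 8803/88.8 = 99.13 N·m
In lb·ft: 99.13/1.356 = 73.1 lb·ft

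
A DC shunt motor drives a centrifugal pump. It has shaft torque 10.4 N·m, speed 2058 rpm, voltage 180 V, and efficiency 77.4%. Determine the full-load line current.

ω = 2π×2058/60 = 215.5 rad/s; P_out = τω = 10.4 × 215.5 = 2241 W
P_in = P_out / η = 2241 / 0.774 = 2895 W
I = P_in / V = 2895 / 180 = 16.1 A

16.1 A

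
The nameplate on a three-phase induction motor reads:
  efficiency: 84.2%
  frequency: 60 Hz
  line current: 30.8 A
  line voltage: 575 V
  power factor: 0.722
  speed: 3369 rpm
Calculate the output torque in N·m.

P_in = √3·V·I·cosφ = 1.732 × 575 × 30.8 × 0.722 = 22146 W
P_out = η·P_in = 0.842 × 22146 = 18647 W
n = 3369 rpm
ω = 2π×3369/60 = 352.8 rad/s
τ = P_out/ω = 18647/352.8 = 52.9 N·m

52.9 N·m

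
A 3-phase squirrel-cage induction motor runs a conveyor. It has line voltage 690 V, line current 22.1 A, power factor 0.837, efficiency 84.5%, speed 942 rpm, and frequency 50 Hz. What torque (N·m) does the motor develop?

P_in = √3·V·I·cosφ = 1.732 × 690 × 22.1 × 0.837 = 22106 W
P_out = η·P_in = 0.845 × 22106 = 18680 W
n = 942 rpm
ω = 2π×942/60 = 98.65 rad/s
τ = P_out/ω = 18680/98.65 = 189 N·m

189 N·m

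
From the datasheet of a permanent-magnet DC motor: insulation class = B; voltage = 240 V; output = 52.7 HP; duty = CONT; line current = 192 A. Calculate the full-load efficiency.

P_out = 52.7 × 746 = 39314 W
P_in = V·I = 240 × 192 = 46080 W
η = P_out / P_in = 39314 / 46080 = 0.853 = 85.3%

85.3 %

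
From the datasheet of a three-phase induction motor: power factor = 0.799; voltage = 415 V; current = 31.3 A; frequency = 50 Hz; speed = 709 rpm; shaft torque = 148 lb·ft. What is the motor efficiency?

82.9 %

τ = 148 lb·ft × 1.356 = 200.7 N·m
ω = 2π × 709/60 = 74.25 rad/s; P_out = τω = 200.7 × 74.25 = 14902 W
P_in = √3·V_L·I_L·cosφ = 1.732 × 415 × 31.3 × 0.799 = 17976 W
η = P_out / P_in = 14902 / 17976 = 0.829 = 82.9%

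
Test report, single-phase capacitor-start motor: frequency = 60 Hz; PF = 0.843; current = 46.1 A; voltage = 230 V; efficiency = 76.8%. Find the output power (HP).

9.2 HP

P_in = V·I·cosφ = 230 × 46.1 × 0.843 = 8938 W
P_out = η·P_in = 0.768 × 8938 = 6864 W
= 6864/746 = 9.2 HP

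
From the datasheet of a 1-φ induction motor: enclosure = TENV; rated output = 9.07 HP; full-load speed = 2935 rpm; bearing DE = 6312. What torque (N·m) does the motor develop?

P_out = 9.07 × 746 = 6766 W
ω = 2π × 2935/60 = 307.4 rad/s
τ = P_out/ω = 6766/307.4 = 22 N·m

22 N·m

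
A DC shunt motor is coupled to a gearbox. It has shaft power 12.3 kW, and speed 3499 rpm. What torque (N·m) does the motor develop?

ω = 2π × 3499/60 = 366.4 rad/s
τ = P/ω = 12300/366.4 = 33.6 N·m

33.6 N·m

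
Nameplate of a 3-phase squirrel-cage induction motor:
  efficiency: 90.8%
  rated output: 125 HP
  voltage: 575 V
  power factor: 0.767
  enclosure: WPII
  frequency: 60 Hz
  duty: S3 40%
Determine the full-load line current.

P_out = 125 × 746 = 93250 W
P_in = P_out / η = 93250 / 0.908 = 102698 W
I_L = P_in / (√3·V_L·cosφ) = 102698 / (1.732 × 575 × 0.767) = 134 A

134 A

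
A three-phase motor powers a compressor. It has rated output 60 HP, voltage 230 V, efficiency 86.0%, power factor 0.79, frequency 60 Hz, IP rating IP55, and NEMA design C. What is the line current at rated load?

P_out = 60 × 746 = 44760 W
P_in = P_out / η = 44760 / 0.860 = 52047 W
I_L = P_in / (√3·V_L·cosφ) = 52047 / (1.732 × 230 × 0.79) = 165 A

165 A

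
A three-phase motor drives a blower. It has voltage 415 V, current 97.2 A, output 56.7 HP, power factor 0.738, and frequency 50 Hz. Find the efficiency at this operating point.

P_out = 56.7 × 746 = 42298 W
P_in = √3·V_L·I_L·cosφ = 1.732 × 415 × 97.2 × 0.738 = 51561 W
η = P_out / P_in = 42298 / 51561 = 0.820 = 82.0%

82.0 %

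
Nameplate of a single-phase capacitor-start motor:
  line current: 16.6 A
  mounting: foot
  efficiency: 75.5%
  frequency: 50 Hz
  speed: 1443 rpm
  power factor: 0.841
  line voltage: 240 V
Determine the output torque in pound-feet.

12.3 lb·ft

P_in = V·I·cosφ = 240 × 16.6 × 0.841 = 3351 W
P_out = η·P_in = 0.755 × 3351 = 2530 W
n = 1443 rpm
ω = 2π×1443/60 = 151.1 rad/s
τ = P_out/ω = 2530/151.1 = 16.74 N·m
In lb·ft: 16.74/1.356 = 12.3 lb·ft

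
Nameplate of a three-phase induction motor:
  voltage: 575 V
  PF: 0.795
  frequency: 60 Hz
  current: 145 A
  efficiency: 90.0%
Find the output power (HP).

139 HP

P_in = √3·V·I·cosφ = 1.732 × 575 × 145 × 0.795 = 114802 W
P_out = η·P_in = 0.9 × 114802 = 103322 W
= 103322/746 = 139 HP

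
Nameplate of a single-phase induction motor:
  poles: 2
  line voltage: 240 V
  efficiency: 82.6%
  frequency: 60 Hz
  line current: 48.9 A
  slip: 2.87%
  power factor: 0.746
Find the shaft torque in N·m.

19.7 N·m

P_in = V·I·cosφ = 240 × 48.9 × 0.746 = 8755 W
P_out = η·P_in = 0.826 × 8755 = 7232 W
n_s = 120×60/2 = 3600 rpm; n = 3600×(1−0.0287) = 3497 rpm
ω = 2π×3497/60 = 366.2 rad/s
τ = P_out/ω = 7232/366.2 = 19.7 N·m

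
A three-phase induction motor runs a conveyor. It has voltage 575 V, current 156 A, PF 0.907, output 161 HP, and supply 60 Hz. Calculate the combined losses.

20800 W

P_in = √3·V·I·cosφ = 1.732×575×156×0.907 = 140912 W
P_out = 161×746 = 120106 W
Losses = P_in − P_out = 140912 − 120106 = 20806 W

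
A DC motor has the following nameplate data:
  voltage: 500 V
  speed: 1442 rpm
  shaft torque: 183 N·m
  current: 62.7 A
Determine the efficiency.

88.1 %

ω = 2π × 1442/60 = 151 rad/s; P_out = τω = 183 × 151 = 27633 W
P_in = V·I = 500 × 62.7 = 31350 W
η = P_out / P_in = 27633 / 31350 = 0.881 = 88.1%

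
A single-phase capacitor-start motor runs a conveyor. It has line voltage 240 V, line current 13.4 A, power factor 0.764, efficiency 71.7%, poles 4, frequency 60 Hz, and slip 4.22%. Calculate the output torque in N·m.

P_in = V·I·cosφ = 240 × 13.4 × 0.764 = 2457 W
P_out = η·P_in = 0.717 × 2457 = 1762 W
n_s = 120×60/4 = 1800 rpm; n = 1800×(1−0.0422) = 1724 rpm
ω = 2π×1724/60 = 180.5 rad/s
τ = P_out/ω = 1762/180.5 = 9.76 N·m

9.76 N·m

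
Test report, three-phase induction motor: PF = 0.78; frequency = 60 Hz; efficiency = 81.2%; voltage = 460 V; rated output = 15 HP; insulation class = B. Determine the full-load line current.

22.2 A

P_out = 15 × 746 = 11190 W
P_in = P_out / η = 11190 / 0.812 = 13781 W
I_L = P_in / (√3·V_L·cosφ) = 13781 / (1.732 × 460 × 0.78) = 22.2 A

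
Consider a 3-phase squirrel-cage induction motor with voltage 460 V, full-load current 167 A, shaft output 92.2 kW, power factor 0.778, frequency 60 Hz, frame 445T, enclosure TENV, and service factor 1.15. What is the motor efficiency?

89.1 %

P_out = 92.2 kW = 92200 W
P_in = √3·V_L·I_L·cosφ = 1.732 × 460 × 167 × 0.778 = 103515 W
η = P_out / P_in = 92200 / 103515 = 0.891 = 89.1%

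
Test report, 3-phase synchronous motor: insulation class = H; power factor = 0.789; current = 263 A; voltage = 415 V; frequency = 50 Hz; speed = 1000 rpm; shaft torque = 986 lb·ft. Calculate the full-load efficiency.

93.9 %

τ = 986 lb·ft × 1.356 = 1337 N·m
ω = 2π × 1000/60 = 104.7 rad/s; P_out = τω = 1337 × 104.7 = 139984 W
P_in = √3·V_L·I_L·cosφ = 1.732 × 415 × 263 × 0.789 = 149152 W
η = P_out / P_in = 139984 / 149152 = 0.939 = 93.9%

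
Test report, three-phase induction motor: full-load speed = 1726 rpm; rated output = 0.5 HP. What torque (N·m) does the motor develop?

P_out = 0.5 × 746 = 373 W
ω = 2π × 1726/60 = 180.7 rad/s
τ = P_out/ω = 373/180.7 = 2.06 N·m

2.06 N·m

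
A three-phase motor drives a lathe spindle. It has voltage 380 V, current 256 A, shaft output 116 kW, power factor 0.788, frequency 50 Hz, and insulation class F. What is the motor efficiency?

87.4 %

P_out = 116 kW = 116000 W
P_in = √3·V_L·I_L·cosφ = 1.732 × 380 × 256 × 0.788 = 132769 W
η = P_out / P_in = 116000 / 132769 = 0.874 = 87.4%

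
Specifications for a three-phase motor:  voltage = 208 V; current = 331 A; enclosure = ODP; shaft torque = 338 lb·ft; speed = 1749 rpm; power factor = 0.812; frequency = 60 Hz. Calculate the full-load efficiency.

86.7 %

τ = 338 lb·ft × 1.356 = 458.3 N·m
ω = 2π × 1749/60 = 183.2 rad/s; P_out = τω = 458.3 × 183.2 = 83961 W
P_in = √3·V_L·I_L·cosφ = 1.732 × 208 × 331 × 0.812 = 96827 W
η = P_out / P_in = 83961 / 96827 = 0.867 = 86.7%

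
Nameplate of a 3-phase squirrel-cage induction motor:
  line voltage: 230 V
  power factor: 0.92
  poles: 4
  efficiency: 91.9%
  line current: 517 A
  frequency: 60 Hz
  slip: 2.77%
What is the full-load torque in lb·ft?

P_in = √3·V·I·cosφ = 1.732 × 230 × 517 × 0.92 = 189476 W
P_out = η·P_in = 0.919 × 189476 = 174128 W
n_s = 120×60/4 = 1800 rpm; n = 1800×(1−0.0277) = 1750 rpm
ω = 2π×1750/60 = 183.3 rad/s
τ = P_out/ω = 174128/183.3 = 950 N·m
In lb·ft: 950/1.356 = 701 lb·ft

701 lb·ft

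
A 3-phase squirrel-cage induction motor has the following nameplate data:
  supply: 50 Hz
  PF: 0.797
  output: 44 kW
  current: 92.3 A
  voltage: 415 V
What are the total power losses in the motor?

8.88 kW

P_in = √3·V·I·cosφ = 1.732×415×92.3×0.797 = 52876 W
P_out = 44000 W
Losses = P_in − P_out = 52876 − 44000 = 8876 W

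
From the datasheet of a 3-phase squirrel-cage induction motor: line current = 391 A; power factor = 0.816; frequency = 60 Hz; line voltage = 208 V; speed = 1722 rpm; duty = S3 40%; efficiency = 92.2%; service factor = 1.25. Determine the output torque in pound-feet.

P_in = √3·V·I·cosφ = 1.732 × 208 × 391 × 0.816 = 114942 W
P_out = η·P_in = 0.922 × 114942 = 105977 W
n = 1722 rpm
ω = 2π×1722/60 = 180.3 rad/s
τ = P_out/ω = 105977/180.3 = 587.8 N·m
In lb·ft: 587.8/1.356 = 433 lb·ft

433 lb·ft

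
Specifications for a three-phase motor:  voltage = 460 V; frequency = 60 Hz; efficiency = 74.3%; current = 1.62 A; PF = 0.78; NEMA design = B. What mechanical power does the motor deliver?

P_in = √3·V·I·cosφ = 1.732 × 460 × 1.62 × 0.78 = 1007 W
P_out = η·P_in = 0.743 × 1007 = 748 W

0.748 kW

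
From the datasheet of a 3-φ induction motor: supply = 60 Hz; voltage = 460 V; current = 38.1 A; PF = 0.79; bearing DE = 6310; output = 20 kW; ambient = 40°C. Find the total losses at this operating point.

P_in = √3·V·I·cosφ = 1.732×460×38.1×0.79 = 23980 W
P_out = 20000 W
Losses = P_in − P_out = 23980 − 20000 = 3980 W

3.98 kW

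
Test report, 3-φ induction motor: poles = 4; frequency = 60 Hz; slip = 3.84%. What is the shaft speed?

n_s = 120f/p = 120×60/4 = 1800 rpm
n = n_s(1 − s) = 1800 × (1 − 0.0384) = 1731 rpm

1731 rpm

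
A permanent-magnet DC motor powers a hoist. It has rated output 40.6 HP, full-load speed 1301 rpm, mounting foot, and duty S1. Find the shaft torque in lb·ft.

P_out = 40.6 × 746 = 30288 W
ω = 2π × 1301/60 = 136.2 rad/s
τ = P_out/ω = 30288/136.2 = 222.4 N·m
In lb·ft: 222.4/1.356 = 164 lb·ft

164 lb·ft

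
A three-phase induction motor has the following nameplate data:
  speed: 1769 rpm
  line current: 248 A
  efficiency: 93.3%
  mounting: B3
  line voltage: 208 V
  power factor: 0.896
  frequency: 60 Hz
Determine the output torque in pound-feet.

297 lb·ft

P_in = √3·V·I·cosφ = 1.732 × 208 × 248 × 0.896 = 80052 W
P_out = η·P_in = 0.933 × 80052 = 74689 W
n = 1769 rpm
ω = 2π×1769/60 = 185.2 rad/s
τ = P_out/ω = 74689/185.2 = 403.3 N·m
In lb·ft: 403.3/1.356 = 297 lb·ft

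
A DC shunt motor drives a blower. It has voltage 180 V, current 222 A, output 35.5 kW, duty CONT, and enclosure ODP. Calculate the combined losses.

4.46 kW

P_in = V·I = 180×222 = 39960 W
P_out = 35500 W
Losses = P_in − P_out = 39960 − 35500 = 4460 W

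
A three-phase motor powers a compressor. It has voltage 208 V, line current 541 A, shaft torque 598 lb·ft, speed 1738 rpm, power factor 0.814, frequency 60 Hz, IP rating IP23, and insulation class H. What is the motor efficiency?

93.0 %

τ = 598 lb·ft × 1.356 = 810.9 N·m
ω = 2π × 1738/60 = 182 rad/s; P_out = τω = 810.9 × 182 = 147584 W
P_in = √3·V_L·I_L·cosφ = 1.732 × 208 × 541 × 0.814 = 158647 W
η = P_out / P_in = 147584 / 158647 = 0.930 = 93.0%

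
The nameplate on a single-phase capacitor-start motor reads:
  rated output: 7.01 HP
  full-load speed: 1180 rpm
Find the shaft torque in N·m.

P_out = 7.01 × 746 = 5229 W
ω = 2π × 1180/60 = 123.6 rad/s
τ = P_out/ω = 5229/123.6 = 42.3 N·m

42.3 N·m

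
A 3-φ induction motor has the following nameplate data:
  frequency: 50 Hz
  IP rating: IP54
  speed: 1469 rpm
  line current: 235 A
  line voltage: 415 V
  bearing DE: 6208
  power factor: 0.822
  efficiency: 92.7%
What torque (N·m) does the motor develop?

837 N·m

P_in = √3·V·I·cosφ = 1.732 × 415 × 235 × 0.822 = 138847 W
P_out = η·P_in = 0.927 × 138847 = 128711 W
n = 1469 rpm
ω = 2π×1469/60 = 153.8 rad/s
τ = P_out/ω = 128711/153.8 = 837 N·m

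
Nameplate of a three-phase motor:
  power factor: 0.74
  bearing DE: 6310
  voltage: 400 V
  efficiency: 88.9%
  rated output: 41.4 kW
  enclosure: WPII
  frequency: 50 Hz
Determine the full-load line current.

90.8 A

P_out = 41.4 kW = 41400 W
P_in = P_out / η = 41400 / 0.889 = 46569 W
I_L = P_in / (√3·V_L·cosφ) = 46569 / (1.732 × 400 × 0.74) = 90.8 A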